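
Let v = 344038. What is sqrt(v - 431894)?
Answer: 68*I*sqrt(19) ≈ 296.41*I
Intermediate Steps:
sqrt(v - 431894) = sqrt(344038 - 431894) = sqrt(-87856) = 68*I*sqrt(19)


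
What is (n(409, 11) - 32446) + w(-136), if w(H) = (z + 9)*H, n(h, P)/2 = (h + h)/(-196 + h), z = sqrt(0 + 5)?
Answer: -7170074/213 - 136*sqrt(5) ≈ -33966.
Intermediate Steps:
z = sqrt(5) ≈ 2.2361
n(h, P) = 4*h/(-196 + h) (n(h, P) = 2*((h + h)/(-196 + h)) = 2*((2*h)/(-196 + h)) = 2*(2*h/(-196 + h)) = 4*h/(-196 + h))
w(H) = H*(9 + sqrt(5)) (w(H) = (sqrt(5) + 9)*H = (9 + sqrt(5))*H = H*(9 + sqrt(5)))
(n(409, 11) - 32446) + w(-136) = (4*409/(-196 + 409) - 32446) - 136*(9 + sqrt(5)) = (4*409/213 - 32446) + (-1224 - 136*sqrt(5)) = (4*409*(1/213) - 32446) + (-1224 - 136*sqrt(5)) = (1636/213 - 32446) + (-1224 - 136*sqrt(5)) = -6909362/213 + (-1224 - 136*sqrt(5)) = -7170074/213 - 136*sqrt(5)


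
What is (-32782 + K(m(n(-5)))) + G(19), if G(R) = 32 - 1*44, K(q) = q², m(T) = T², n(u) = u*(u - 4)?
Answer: 4067831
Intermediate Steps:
n(u) = u*(-4 + u)
G(R) = -12 (G(R) = 32 - 44 = -12)
(-32782 + K(m(n(-5)))) + G(19) = (-32782 + ((-5*(-4 - 5))²)²) - 12 = (-32782 + ((-5*(-9))²)²) - 12 = (-32782 + (45²)²) - 12 = (-32782 + 2025²) - 12 = (-32782 + 4100625) - 12 = 4067843 - 12 = 4067831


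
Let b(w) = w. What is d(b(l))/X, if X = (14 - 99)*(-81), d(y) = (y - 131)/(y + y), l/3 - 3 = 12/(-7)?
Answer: -89/37179 ≈ -0.0023938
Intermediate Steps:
l = 27/7 (l = 9 + 3*(12/(-7)) = 9 + 3*(12*(-⅐)) = 9 + 3*(-12/7) = 9 - 36/7 = 27/7 ≈ 3.8571)
d(y) = (-131 + y)/(2*y) (d(y) = (-131 + y)/((2*y)) = (-131 + y)*(1/(2*y)) = (-131 + y)/(2*y))
X = 6885 (X = -85*(-81) = 6885)
d(b(l))/X = ((-131 + 27/7)/(2*(27/7)))/6885 = ((½)*(7/27)*(-890/7))*(1/6885) = -445/27*1/6885 = -89/37179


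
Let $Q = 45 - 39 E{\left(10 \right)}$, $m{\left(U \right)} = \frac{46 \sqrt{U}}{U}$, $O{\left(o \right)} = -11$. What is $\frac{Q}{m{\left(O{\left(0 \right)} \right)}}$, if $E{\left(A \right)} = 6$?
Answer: $- \frac{189 i \sqrt{11}}{46} \approx - 13.627 i$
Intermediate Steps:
$m{\left(U \right)} = \frac{46}{\sqrt{U}}$
$Q = -189$ ($Q = 45 - 234 = -189$)
$\frac{Q}{m{\left(O{\left(0 \right)} \right)}} = - \frac{189}{46 \frac{1}{\sqrt{-11}}} = - \frac{189}{46 \left(- \frac{i \sqrt{11}}{11}\right)} = - \frac{189}{\left(- \frac{46}{11}\right) i \sqrt{11}} = - 189 \frac{i \sqrt{11}}{46} = - \frac{189 i \sqrt{11}}{46}$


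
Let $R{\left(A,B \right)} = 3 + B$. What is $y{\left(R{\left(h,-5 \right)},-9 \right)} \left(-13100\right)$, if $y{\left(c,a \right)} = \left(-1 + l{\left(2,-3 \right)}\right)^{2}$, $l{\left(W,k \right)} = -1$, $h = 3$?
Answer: $-52400$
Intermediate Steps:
$y{\left(c,a \right)} = 4$ ($y{\left(c,a \right)} = \left(-1 - 1\right)^{2} = \left(-2\right)^{2} = 4$)
$y{\left(R{\left(h,-5 \right)},-9 \right)} \left(-13100\right) = 4 \left(-13100\right) = -52400$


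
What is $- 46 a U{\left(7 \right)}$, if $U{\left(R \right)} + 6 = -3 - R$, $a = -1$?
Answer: $-736$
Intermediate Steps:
$U{\left(R \right)} = -9 - R$ ($U{\left(R \right)} = -6 - \left(3 + R\right) = -9 - R$)
$- 46 a U{\left(7 \right)} = \left(-46\right) \left(-1\right) \left(-9 - 7\right) = 46 \left(-9 - 7\right) = 46 \left(-16\right) = -736$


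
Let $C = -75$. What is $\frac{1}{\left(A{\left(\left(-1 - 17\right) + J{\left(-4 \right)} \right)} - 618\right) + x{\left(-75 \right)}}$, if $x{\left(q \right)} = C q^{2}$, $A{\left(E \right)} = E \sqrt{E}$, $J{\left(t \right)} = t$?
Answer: $\frac{i}{- 422493 i + 22 \sqrt{22}} \approx -2.3669 \cdot 10^{-6} + 5.7809 \cdot 10^{-10} i$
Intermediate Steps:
$A{\left(E \right)} = E^{\frac{3}{2}}$
$x{\left(q \right)} = - 75 q^{2}$
$\frac{1}{\left(A{\left(\left(-1 - 17\right) + J{\left(-4 \right)} \right)} - 618\right) + x{\left(-75 \right)}} = \frac{1}{\left(\left(\left(-1 - 17\right) - 4\right)^{\frac{3}{2}} - 618\right) - 75 \left(-75\right)^{2}} = \frac{1}{\left(\left(\left(-1 - 17\right) - 4\right)^{\frac{3}{2}} - 618\right) - 421875} = \frac{1}{\left(\left(-18 - 4\right)^{\frac{3}{2}} - 618\right) - 421875} = \frac{1}{\left(\left(-22\right)^{\frac{3}{2}} - 618\right) - 421875} = \frac{1}{\left(- 22 i \sqrt{22} - 618\right) - 421875} = \frac{1}{\left(-618 - 22 i \sqrt{22}\right) - 421875} = \frac{1}{-422493 - 22 i \sqrt{22}}$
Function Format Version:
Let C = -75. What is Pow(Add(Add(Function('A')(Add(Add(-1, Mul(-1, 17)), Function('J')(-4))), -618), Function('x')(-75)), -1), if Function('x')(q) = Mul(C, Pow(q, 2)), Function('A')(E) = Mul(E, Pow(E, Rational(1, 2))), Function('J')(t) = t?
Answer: Mul(I, Pow(Add(Mul(-422493, I), Mul(22, Pow(22, Rational(1, 2)))), -1)) ≈ Add(-2.3669e-6, Mul(5.7809e-10, I))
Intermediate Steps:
Function('A')(E) = Pow(E, Rational(3, 2))
Function('x')(q) = Mul(-75, Pow(q, 2))
Pow(Add(Add(Function('A')(Add(Add(-1, Mul(-1, 17)), Function('J')(-4))), -618), Function('x')(-75)), -1) = Pow(Add(Add(Pow(Add(Add(-1, Mul(-1, 17)), -4), Rational(3, 2)), -618), Mul(-75, Pow(-75, 2))), -1) = Pow(Add(Add(Pow(Add(Add(-1, -17), -4), Rational(3, 2)), -618), Mul(-75, 5625)), -1) = Pow(Add(Add(Pow(Add(-18, -4), Rational(3, 2)), -618), -421875), -1) = Pow(Add(Add(Pow(-22, Rational(3, 2)), -618), -421875), -1) = Pow(Add(Add(Mul(-22, I, Pow(22, Rational(1, 2))), -618), -421875), -1) = Pow(Add(Add(-618, Mul(-22, I, Pow(22, Rational(1, 2)))), -421875), -1) = Pow(Add(-422493, Mul(-22, I, Pow(22, Rational(1, 2)))), -1)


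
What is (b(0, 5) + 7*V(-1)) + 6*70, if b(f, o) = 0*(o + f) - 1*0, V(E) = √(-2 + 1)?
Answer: 420 + 7*I ≈ 420.0 + 7.0*I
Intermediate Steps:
V(E) = I (V(E) = √(-1) = I)
b(f, o) = 0 (b(f, o) = 0*(f + o) + 0 = 0 + 0 = 0)
(b(0, 5) + 7*V(-1)) + 6*70 = (0 + 7*I) + 6*70 = 7*I + 420 = 420 + 7*I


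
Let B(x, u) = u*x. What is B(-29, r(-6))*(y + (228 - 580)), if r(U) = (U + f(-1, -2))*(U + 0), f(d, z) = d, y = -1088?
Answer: 1753920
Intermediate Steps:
r(U) = U*(-1 + U) (r(U) = (U - 1)*(U + 0) = (-1 + U)*U = U*(-1 + U))
B(-29, r(-6))*(y + (228 - 580)) = (-6*(-1 - 6)*(-29))*(-1088 + (228 - 580)) = (-6*(-7)*(-29))*(-1088 - 352) = (42*(-29))*(-1440) = -1218*(-1440) = 1753920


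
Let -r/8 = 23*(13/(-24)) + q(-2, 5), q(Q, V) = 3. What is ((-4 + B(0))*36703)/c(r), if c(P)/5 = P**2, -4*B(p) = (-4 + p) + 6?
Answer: -2972943/515290 ≈ -5.7695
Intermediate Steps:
B(p) = -1/2 - p/4 (B(p) = -((-4 + p) + 6)/4 = -(2 + p)/4 = -1/2 - p/4)
r = 227/3 (r = -8*(23*(13/(-24)) + 3) = -8*(23*(13*(-1/24)) + 3) = -8*(23*(-13/24) + 3) = -8*(-299/24 + 3) = -8*(-227/24) = 227/3 ≈ 75.667)
c(P) = 5*P**2
((-4 + B(0))*36703)/c(r) = ((-4 + (-1/2 - 1/4*0))*36703)/((5*(227/3)**2)) = ((-4 + (-1/2 + 0))*36703)/((5*(51529/9))) = ((-4 - 1/2)*36703)/(257645/9) = -9/2*36703*(9/257645) = -330327/2*9/257645 = -2972943/515290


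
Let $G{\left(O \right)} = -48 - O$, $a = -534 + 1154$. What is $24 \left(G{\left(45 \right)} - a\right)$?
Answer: $-17112$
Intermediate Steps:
$a = 620$
$24 \left(G{\left(45 \right)} - a\right) = 24 \left(\left(-48 - 45\right) - 620\right) = 24 \left(-93 - 620\right) = 24 \left(-713\right) = -17112$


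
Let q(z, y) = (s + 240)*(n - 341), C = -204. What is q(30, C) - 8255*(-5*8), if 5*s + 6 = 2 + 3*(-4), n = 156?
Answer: 286392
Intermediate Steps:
s = -16/5 (s = -6/5 + (2 + 3*(-4))/5 = -6/5 + (2 - 12)/5 = -6/5 + (⅕)*(-10) = -6/5 - 2 = -16/5 ≈ -3.2000)
q(z, y) = -43808 (q(z, y) = (-16/5 + 240)*(156 - 341) = (1184/5)*(-185) = -43808)
q(30, C) - 8255*(-5*8) = -43808 - 8255*(-5*8) = -43808 - 8255*(-40) = -43808 - 1*(-330200) = -43808 + 330200 = 286392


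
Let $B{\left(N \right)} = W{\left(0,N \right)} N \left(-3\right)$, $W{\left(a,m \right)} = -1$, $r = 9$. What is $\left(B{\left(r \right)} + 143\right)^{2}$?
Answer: $28900$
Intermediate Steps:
$B{\left(N \right)} = 3 N$ ($B{\left(N \right)} = - N \left(-3\right) = 3 N$)
$\left(B{\left(r \right)} + 143\right)^{2} = \left(3 \cdot 9 + 143\right)^{2} = \left(27 + 143\right)^{2} = 170^{2} = 28900$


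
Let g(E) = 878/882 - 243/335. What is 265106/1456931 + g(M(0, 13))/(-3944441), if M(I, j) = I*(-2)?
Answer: 22069384158196364/121285757510900955 ≈ 0.18196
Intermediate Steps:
M(I, j) = -2*I
g(E) = 39902/147735 (g(E) = 878*(1/882) - 243*1/335 = 439/441 - 243/335 = 39902/147735)
265106/1456931 + g(M(0, 13))/(-3944441) = 265106/1456931 + (39902/147735)/(-3944441) = 265106*(1/1456931) + (39902/147735)*(-1/3944441) = 265106/1456931 - 39902/582731991135 = 22069384158196364/121285757510900955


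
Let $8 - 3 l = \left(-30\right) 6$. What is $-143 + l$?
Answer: $- \frac{241}{3} \approx -80.333$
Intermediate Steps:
$l = \frac{188}{3}$ ($l = \frac{8}{3} - \frac{\left(-30\right) 6}{3} = \frac{8}{3} - -60 = \frac{8}{3} + 60 = \frac{188}{3} \approx 62.667$)
$-143 + l = -143 + \frac{188}{3} = - \frac{241}{3}$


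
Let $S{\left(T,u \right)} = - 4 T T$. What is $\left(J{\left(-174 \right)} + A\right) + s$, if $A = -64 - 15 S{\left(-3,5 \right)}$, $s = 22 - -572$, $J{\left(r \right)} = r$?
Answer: $896$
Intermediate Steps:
$S{\left(T,u \right)} = - 4 T^{2}$
$s = 594$ ($s = 22 + 572 = 594$)
$A = 476$ ($A = -64 - 15 \left(- 4 \left(-3\right)^{2}\right) = -64 - 15 \left(\left(-4\right) 9\right) = -64 - -540 = -64 + 540 = 476$)
$\left(J{\left(-174 \right)} + A\right) + s = \left(-174 + 476\right) + 594 = 302 + 594 = 896$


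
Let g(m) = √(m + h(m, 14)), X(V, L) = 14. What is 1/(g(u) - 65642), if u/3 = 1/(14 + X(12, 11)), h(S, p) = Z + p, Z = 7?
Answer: -1837976/120648420001 - 2*√4137/120648420001 ≈ -1.5235e-5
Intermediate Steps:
h(S, p) = 7 + p
u = 3/28 (u = 3/(14 + 14) = 3/28 ≈ 0.10714)
g(m) = √(21 + m) (g(m) = √(m + (7 + 14)) = √(m + 21) = √(21 + m))
1/(g(u) - 65642) = 1/(√(21 + 3/28) - 65642) = 1/(√(591/28) - 65642) = 1/(√4137/14 - 65642) = 1/(-65642 + √4137/14)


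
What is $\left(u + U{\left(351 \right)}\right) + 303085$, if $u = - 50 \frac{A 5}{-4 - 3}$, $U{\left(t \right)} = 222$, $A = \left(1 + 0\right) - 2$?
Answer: $\frac{2122899}{7} \approx 3.0327 \cdot 10^{5}$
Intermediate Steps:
$A = -1$ ($A = 1 - 2 = -1$)
$u = - \frac{250}{7}$ ($u = - 50 \frac{\left(-1\right) 5}{-4 - 3} = - 50 \left(- \frac{5}{-7}\right) = - 50 \left(\left(-5\right) \left(- \frac{1}{7}\right)\right) = \left(-50\right) \frac{5}{7} = - \frac{250}{7} \approx -35.714$)
$\left(u + U{\left(351 \right)}\right) + 303085 = \left(- \frac{250}{7} + 222\right) + 303085 = \frac{1304}{7} + 303085 = \frac{2122899}{7}$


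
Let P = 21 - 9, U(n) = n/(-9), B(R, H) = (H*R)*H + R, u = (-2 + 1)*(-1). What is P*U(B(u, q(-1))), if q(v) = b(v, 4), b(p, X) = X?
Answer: -68/3 ≈ -22.667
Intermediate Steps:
q(v) = 4
u = 1 (u = -1*(-1) = 1)
B(R, H) = R + R*H² (B(R, H) = R*H² + R = R + R*H²)
U(n) = -n/9 (U(n) = n*(-⅑) = -n/9)
P = 12
P*U(B(u, q(-1))) = 12*(-(1 + 4²)/9) = 12*(-(1 + 16)/9) = 12*(-17/9) = -68/3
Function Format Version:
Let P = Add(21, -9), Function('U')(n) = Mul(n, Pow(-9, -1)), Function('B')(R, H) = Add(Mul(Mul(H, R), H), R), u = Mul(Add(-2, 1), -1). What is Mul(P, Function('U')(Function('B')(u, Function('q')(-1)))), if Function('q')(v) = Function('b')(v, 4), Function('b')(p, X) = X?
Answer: Rational(-68, 3) ≈ -22.667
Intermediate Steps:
Function('q')(v) = 4
u = 1 (u = Mul(-1, -1) = 1)
Function('B')(R, H) = Add(R, Mul(R, Pow(H, 2))) (Function('B')(R, H) = Add(Mul(R, Pow(H, 2)), R) = Add(R, Mul(R, Pow(H, 2))))
Function('U')(n) = Mul(Rational(-1, 9), n) (Function('U')(n) = Mul(n, Rational(-1, 9)) = Mul(Rational(-1, 9), n))
P = 12
Mul(P, Function('U')(Function('B')(u, Function('q')(-1)))) = Mul(12, Mul(Rational(-1, 9), Mul(1, Add(1, Pow(4, 2))))) = Mul(12, Mul(Rational(-1, 9), Mul(1, Add(1, 16)))) = Mul(12, Mul(Rational(-1, 9), Mul(1, 17))) = Mul(12, Mul(Rational(-1, 9), 17)) = Mul(12, Rational(-17, 9)) = Rational(-68, 3)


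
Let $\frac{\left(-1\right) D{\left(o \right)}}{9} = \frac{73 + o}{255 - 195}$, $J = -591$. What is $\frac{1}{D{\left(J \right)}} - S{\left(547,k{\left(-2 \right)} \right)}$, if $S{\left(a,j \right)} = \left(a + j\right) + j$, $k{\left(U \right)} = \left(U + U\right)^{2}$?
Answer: $- \frac{449873}{777} \approx -578.99$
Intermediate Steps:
$k{\left(U \right)} = 4 U^{2}$ ($k{\left(U \right)} = \left(2 U\right)^{2} = 4 U^{2}$)
$D{\left(o \right)} = - \frac{219}{20} - \frac{3 o}{20}$ ($D{\left(o \right)} = - 9 \frac{73 + o}{255 - 195} = - 9 \frac{73 + o}{60} = - 9 \left(73 + o\right) \frac{1}{60} = - 9 \left(\frac{73}{60} + \frac{o}{60}\right) = - \frac{219}{20} - \frac{3 o}{20}$)
$S{\left(a,j \right)} = a + 2 j$
$\frac{1}{D{\left(J \right)}} - S{\left(547,k{\left(-2 \right)} \right)} = \frac{1}{- \frac{219}{20} - - \frac{1773}{20}} - \left(547 + 2 \cdot 4 \left(-2\right)^{2}\right) = \frac{1}{- \frac{219}{20} + \frac{1773}{20}} - \left(547 + 2 \cdot 4 \cdot 4\right) = \frac{1}{\frac{777}{10}} - \left(547 + 2 \cdot 16\right) = \frac{10}{777} - \left(547 + 32\right) = \frac{10}{777} - 579 = - \frac{449873}{777}$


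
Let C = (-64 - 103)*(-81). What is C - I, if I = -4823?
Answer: 18350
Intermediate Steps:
C = 13527 (C = -167*(-81) = 13527)
C - I = 13527 - 1*(-4823) = 13527 + 4823 = 18350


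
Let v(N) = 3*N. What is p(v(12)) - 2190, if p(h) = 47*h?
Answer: -498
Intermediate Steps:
p(v(12)) - 2190 = 47*(3*12) - 2190 = 47*36 - 2190 = 1692 - 2190 = -498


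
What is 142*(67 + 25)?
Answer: 13064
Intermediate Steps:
142*(67 + 25) = 142*92 = 13064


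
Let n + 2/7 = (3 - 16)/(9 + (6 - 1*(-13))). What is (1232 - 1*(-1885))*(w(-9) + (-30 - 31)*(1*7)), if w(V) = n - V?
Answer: -5220975/4 ≈ -1.3052e+6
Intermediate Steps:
n = -¾ (n = -2/7 + (3 - 16)/(9 + (6 - 1*(-13))) = -2/7 - 13/(9 + (6 + 13)) = -2/7 - 13/(9 + 19) = -2/7 - 13/28 = -¾ ≈ -0.75000)
w(V) = -¾ - V
(1232 - 1*(-1885))*(w(-9) + (-30 - 31)*(1*7)) = (1232 - 1*(-1885))*((-¾ - 1*(-9)) + (-30 - 31)*(1*7)) = (1232 + 1885)*((-¾ + 9) - 61*7) = 3117*(33/4 - 427) = 3117*(-1675/4) = -5220975/4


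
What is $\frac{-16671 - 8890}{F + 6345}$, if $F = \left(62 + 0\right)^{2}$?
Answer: $- \frac{25561}{10189} \approx -2.5087$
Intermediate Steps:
$F = 3844$ ($F = 62^{2} = 3844$)
$\frac{-16671 - 8890}{F + 6345} = \frac{-16671 - 8890}{3844 + 6345} = - \frac{25561}{10189}$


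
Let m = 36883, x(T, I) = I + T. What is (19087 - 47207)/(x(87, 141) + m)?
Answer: -760/1003 ≈ -0.75773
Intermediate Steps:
(19087 - 47207)/(x(87, 141) + m) = (19087 - 47207)/((141 + 87) + 36883) = -28120/(228 + 36883) = -28120/37111 = -28120*1/37111 = -760/1003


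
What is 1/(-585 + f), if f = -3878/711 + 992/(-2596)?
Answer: -461439/272634965 ≈ -0.0016925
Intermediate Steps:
f = -2693150/461439 (f = -3878*1/711 + 992*(-1/2596) = -3878/711 - 248/649 = -2693150/461439 ≈ -5.8364)
1/(-585 + f) = 1/(-585 - 2693150/461439) = 1/(-272634965/461439) = -461439/272634965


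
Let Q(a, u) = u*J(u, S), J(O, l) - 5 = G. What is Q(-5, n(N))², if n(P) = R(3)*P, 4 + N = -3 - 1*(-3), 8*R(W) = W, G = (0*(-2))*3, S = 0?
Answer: 225/4 ≈ 56.250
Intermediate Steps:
G = 0 (G = 0*3 = 0)
J(O, l) = 5 (J(O, l) = 5 + 0 = 5)
R(W) = W/8
N = -4 (N = -4 + (-3 - 1*(-3)) = -4 + (-3 + 3) = -4 + 0 = -4)
n(P) = 3*P/8 (n(P) = ((⅛)*3)*P = 3*P/8)
Q(a, u) = 5*u (Q(a, u) = u*5 = 5*u)
Q(-5, n(N))² = (5*((3/8)*(-4)))² = (5*(-3/2))² = (-15/2)² = 225/4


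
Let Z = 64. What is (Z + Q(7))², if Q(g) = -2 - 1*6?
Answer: 3136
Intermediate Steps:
Q(g) = -8 (Q(g) = -2 - 6 = -8)
(Z + Q(7))² = (64 - 8)² = 56² = 3136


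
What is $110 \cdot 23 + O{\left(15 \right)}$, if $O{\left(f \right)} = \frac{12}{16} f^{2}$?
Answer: $\frac{10795}{4} \approx 2698.8$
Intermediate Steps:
$O{\left(f \right)} = \frac{3 f^{2}}{4}$ ($O{\left(f \right)} = 12 \cdot \frac{1}{16} f^{2} = \frac{3 f^{2}}{4}$)
$110 \cdot 23 + O{\left(15 \right)} = 110 \cdot 23 + \frac{3 \cdot 15^{2}}{4} = 2530 + \frac{3}{4} \cdot 225 = 2530 + \frac{675}{4} = \frac{10795}{4}$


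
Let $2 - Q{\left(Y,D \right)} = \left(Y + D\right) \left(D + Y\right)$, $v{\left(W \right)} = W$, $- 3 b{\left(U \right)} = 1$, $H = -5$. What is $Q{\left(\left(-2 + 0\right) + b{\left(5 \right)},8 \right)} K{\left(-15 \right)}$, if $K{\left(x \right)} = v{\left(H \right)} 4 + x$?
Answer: $\frac{9485}{9} \approx 1053.9$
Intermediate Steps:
$b{\left(U \right)} = - \frac{1}{3}$ ($b{\left(U \right)} = \left(- \frac{1}{3}\right) 1 = - \frac{1}{3}$)
$K{\left(x \right)} = -20 + x$ ($K{\left(x \right)} = \left(-5\right) 4 + x = -20 + x$)
$Q{\left(Y,D \right)} = 2 - \left(D + Y\right)^{2}$ ($Q{\left(Y,D \right)} = 2 - \left(Y + D\right) \left(D + Y\right) = 2 - \left(D + Y\right) \left(D + Y\right) = 2 - \left(D + Y\right)^{2}$)
$Q{\left(\left(-2 + 0\right) + b{\left(5 \right)},8 \right)} K{\left(-15 \right)} = \left(2 - \left(8 + \left(\left(-2 + 0\right) - \frac{1}{3}\right)\right)^{2}\right) \left(-20 - 15\right) = \left(2 - \left(8 - \frac{7}{3}\right)^{2}\right) \left(-35\right) = \left(2 - \left(\frac{17}{3}\right)^{2}\right) \left(-35\right) = \left(2 - \frac{289}{9}\right) \left(-35\right) = \left(- \frac{271}{9}\right) \left(-35\right) = \frac{9485}{9}$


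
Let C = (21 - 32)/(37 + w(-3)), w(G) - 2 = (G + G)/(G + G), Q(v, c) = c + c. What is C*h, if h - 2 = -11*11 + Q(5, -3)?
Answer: 275/8 ≈ 34.375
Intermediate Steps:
Q(v, c) = 2*c
w(G) = 3 (w(G) = 2 + (G + G)/(G + G) = 2 + (2*G)/((2*G)) = 2 + (2*G)*(1/(2*G)) = 2 + 1 = 3)
h = -125 (h = 2 + (-11*11 + 2*(-3)) = 2 + (-121 - 6) = 2 - 127 = -125)
C = -11/40 (C = (21 - 32)/(37 + 3) = -11/40 ≈ -0.27500)
C*h = -11/40*(-125) = 275/8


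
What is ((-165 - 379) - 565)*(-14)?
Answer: 15526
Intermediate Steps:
((-165 - 379) - 565)*(-14) = (-544 - 565)*(-14) = -1109*(-14) = 15526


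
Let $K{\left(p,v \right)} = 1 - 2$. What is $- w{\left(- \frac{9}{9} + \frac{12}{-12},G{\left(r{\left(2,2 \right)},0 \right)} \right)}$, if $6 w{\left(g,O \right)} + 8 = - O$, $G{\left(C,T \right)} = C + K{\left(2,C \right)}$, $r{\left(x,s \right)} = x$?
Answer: $\frac{3}{2} \approx 1.5$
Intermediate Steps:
$K{\left(p,v \right)} = -1$ ($K{\left(p,v \right)} = 1 - 2 = -1$)
$G{\left(C,T \right)} = -1 + C$ ($G{\left(C,T \right)} = C - 1 = -1 + C$)
$w{\left(g,O \right)} = - \frac{4}{3} - \frac{O}{6}$ ($w{\left(g,O \right)} = - \frac{4}{3} + \frac{\left(-1\right) O}{6} = - \frac{4}{3} - \frac{O}{6}$)
$- w{\left(- \frac{9}{9} + \frac{12}{-12},G{\left(r{\left(2,2 \right)},0 \right)} \right)} = - (- \frac{4}{3} - \frac{-1 + 2}{6}) = - (- \frac{4}{3} - \frac{1}{6}) = \left(-1\right) \left(- \frac{3}{2}\right) = \frac{3}{2}$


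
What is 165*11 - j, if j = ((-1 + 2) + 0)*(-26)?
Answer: 1841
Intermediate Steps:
j = -26 (j = (1 + 0)*(-26) = 1*(-26) = -26)
165*11 - j = 165*11 - 1*(-26) = 1815 + 26 = 1841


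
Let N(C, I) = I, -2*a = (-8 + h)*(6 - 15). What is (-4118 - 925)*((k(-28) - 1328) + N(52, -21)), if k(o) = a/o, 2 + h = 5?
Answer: 380741457/56 ≈ 6.7990e+6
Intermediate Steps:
h = 3 (h = -2 + 5 = 3)
a = -45/2 (a = -(-8 + 3)*(6 - 15)/2 = -(-5)*(-9)/2 = -½*45 = -45/2 ≈ -22.500)
k(o) = -45/(2*o)
(-4118 - 925)*((k(-28) - 1328) + N(52, -21)) = (-4118 - 925)*((-45/2/(-28) - 1328) - 21) = -5043*((-45/2*(-1/28) - 1328) - 21) = -5043*((45/56 - 1328) - 21) = -5043*(-74323/56 - 21) = -5043*(-75499/56) = 380741457/56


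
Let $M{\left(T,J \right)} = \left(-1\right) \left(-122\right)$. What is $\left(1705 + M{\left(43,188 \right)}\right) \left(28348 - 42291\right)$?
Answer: $-25473861$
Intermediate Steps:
$M{\left(T,J \right)} = 122$
$\left(1705 + M{\left(43,188 \right)}\right) \left(28348 - 42291\right) = \left(1705 + 122\right) \left(28348 - 42291\right) = 1827 \left(-13943\right) = -25473861$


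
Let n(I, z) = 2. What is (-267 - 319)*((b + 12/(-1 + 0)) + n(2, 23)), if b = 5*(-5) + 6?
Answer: 16994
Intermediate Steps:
b = -19 (b = -25 + 6 = -19)
(-267 - 319)*((b + 12/(-1 + 0)) + n(2, 23)) = (-267 - 319)*((-19 + 12/(-1 + 0)) + 2) = -586*((-19 + 12/(-1)) + 2) = -586*((-19 - 1*12) + 2) = -586*((-19 - 12) + 2) = -586*(-31 + 2) = -586*(-29) = 16994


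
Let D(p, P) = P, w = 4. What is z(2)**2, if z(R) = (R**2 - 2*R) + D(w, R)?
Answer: 4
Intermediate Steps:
z(R) = R**2 - R (z(R) = (R**2 - 2*R) + R = R**2 - R)
z(2)**2 = (2*(-1 + 2))**2 = (2*1)**2 = 2**2 = 4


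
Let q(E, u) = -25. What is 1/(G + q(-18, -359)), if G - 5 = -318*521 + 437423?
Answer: 1/271725 ≈ 3.6802e-6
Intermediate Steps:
G = 271750 (G = 5 + (-318*521 + 437423) = 5 + (-165678 + 437423) = 5 + 271745 = 271750)
1/(G + q(-18, -359)) = 1/(271750 - 25) = 1/271725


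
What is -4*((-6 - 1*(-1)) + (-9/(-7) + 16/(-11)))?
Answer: 1592/77 ≈ 20.675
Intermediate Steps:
-4*((-6 - 1*(-1)) + (-9/(-7) + 16/(-11))) = -4*((-6 + 1) + (-9*(-1/7) + 16*(-1/11))) = -4*(-5 + (9/7 - 16/11)) = -4*(-5 - 13/77) = -4*(-398/77) = 1592/77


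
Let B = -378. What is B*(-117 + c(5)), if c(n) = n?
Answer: 42336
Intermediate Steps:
B*(-117 + c(5)) = -378*(-117 + 5) = -378*(-112) = 42336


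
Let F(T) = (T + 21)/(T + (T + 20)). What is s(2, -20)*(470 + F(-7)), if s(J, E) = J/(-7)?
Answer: -2834/21 ≈ -134.95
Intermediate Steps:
s(J, E) = -J/7 (s(J, E) = J*(-⅐) = -J/7)
F(T) = (21 + T)/(20 + 2*T) (F(T) = (21 + T)/(T + (20 + T)) = (21 + T)/(20 + 2*T))
s(2, -20)*(470 + F(-7)) = (-⅐*2)*(470 + (21 - 7)/(2*(10 - 7))) = -2*(470 + (½)*14/3)/7 = -2*(470 + (½)*(⅓)*14)/7 = -2*(470 + 7/3)/7 = -2/7*1417/3 = -2834/21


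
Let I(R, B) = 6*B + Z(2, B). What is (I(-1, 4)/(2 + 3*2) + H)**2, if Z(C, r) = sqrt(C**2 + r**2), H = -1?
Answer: 69/16 + sqrt(5) ≈ 6.5486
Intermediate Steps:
I(R, B) = sqrt(4 + B**2) + 6*B (I(R, B) = 6*B + sqrt(2**2 + B**2) = 6*B + sqrt(4 + B**2) = sqrt(4 + B**2) + 6*B)
(I(-1, 4)/(2 + 3*2) + H)**2 = ((sqrt(4 + 4**2) + 6*4)/(2 + 3*2) - 1)**2 = ((sqrt(4 + 16) + 24)/(2 + 6) - 1)**2 = ((sqrt(20) + 24)/8 - 1)**2 = ((2*sqrt(5) + 24)*(1/8) - 1)**2 = ((24 + 2*sqrt(5))*(1/8) - 1)**2 = ((3 + sqrt(5)/4) - 1)**2 = (2 + sqrt(5)/4)**2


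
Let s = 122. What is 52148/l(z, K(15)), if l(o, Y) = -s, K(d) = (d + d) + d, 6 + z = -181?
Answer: -26074/61 ≈ -427.44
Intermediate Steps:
z = -187 (z = -6 - 181 = -187)
K(d) = 3*d (K(d) = 2*d + d = 3*d)
l(o, Y) = -122 (l(o, Y) = -1*122 = -122)
52148/l(z, K(15)) = 52148/(-122) = 52148*(-1/122) = -26074/61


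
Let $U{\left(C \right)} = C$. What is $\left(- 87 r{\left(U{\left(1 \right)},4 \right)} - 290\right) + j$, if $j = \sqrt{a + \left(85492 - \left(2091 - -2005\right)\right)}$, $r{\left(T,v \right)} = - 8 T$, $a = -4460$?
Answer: $406 + 2 \sqrt{19234} \approx 683.37$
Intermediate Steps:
$j = 2 \sqrt{19234}$ ($j = \sqrt{-4460 + \left(85492 - \left(2091 - -2005\right)\right)} = \sqrt{-4460 + \left(85492 - \left(2091 + 2005\right)\right)} = \sqrt{-4460 + \left(85492 - 4096\right)} = \sqrt{-4460 + 81396} = \sqrt{76936} = 2 \sqrt{19234} \approx 277.37$)
$\left(- 87 r{\left(U{\left(1 \right)},4 \right)} - 290\right) + j = \left(- 87 \left(\left(-8\right) 1\right) - 290\right) + 2 \sqrt{19234} = \left(\left(-87\right) \left(-8\right) - 290\right) + 2 \sqrt{19234} = \left(696 - 290\right) + 2 \sqrt{19234} = 406 + 2 \sqrt{19234}$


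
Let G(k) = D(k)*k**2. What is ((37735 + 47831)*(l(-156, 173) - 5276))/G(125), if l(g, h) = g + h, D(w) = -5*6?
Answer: 74998599/78125 ≈ 959.98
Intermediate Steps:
D(w) = -30
G(k) = -30*k**2
((37735 + 47831)*(l(-156, 173) - 5276))/G(125) = ((37735 + 47831)*((-156 + 173) - 5276))/((-30*125**2)) = (85566*(17 - 5276))/((-30*15625)) = (85566*(-5259))/(-468750) = -449991594*(-1/468750) = 74998599/78125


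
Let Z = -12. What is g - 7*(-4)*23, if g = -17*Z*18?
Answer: 4316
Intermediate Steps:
g = 3672 (g = -17*(-12)*18 = 204*18 = 3672)
g - 7*(-4)*23 = 3672 - 7*(-4)*23 = 3672 + 28*23 = 3672 + 644 = 4316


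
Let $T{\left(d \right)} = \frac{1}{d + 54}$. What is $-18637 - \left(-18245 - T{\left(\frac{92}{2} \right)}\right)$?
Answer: $- \frac{39199}{100} \approx -391.99$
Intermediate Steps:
$T{\left(d \right)} = \frac{1}{54 + d}$
$-18637 - \left(-18245 - T{\left(\frac{92}{2} \right)}\right) = -18637 - \left(-18245 - \frac{1}{54 + \frac{92}{2}}\right) = -18637 - \left(-18245 - \frac{1}{54 + 92 \cdot \frac{1}{2}}\right) = -18637 - \left(-18245 - \frac{1}{54 + 46}\right) = -18637 - \left(-18245 - \frac{1}{100}\right) = -18637 - - \frac{1824501}{100} = -18637 + \frac{1824501}{100} = - \frac{39199}{100}$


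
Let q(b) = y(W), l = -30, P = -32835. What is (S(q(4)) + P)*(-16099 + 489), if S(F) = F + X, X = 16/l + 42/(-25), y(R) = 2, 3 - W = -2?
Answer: 7688365202/15 ≈ 5.1256e+8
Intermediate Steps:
W = 5 (W = 3 - 1*(-2) = 3 + 2 = 5)
q(b) = 2
X = -166/75 (X = 16/(-30) + 42/(-25) = 16*(-1/30) + 42*(-1/25) = -8/15 - 42/25 = -166/75 ≈ -2.2133)
S(F) = -166/75 + F (S(F) = F - 166/75 = -166/75 + F)
(S(q(4)) + P)*(-16099 + 489) = ((-166/75 + 2) - 32835)*(-16099 + 489) = (-16/75 - 32835)*(-15610) = -2462641/75*(-15610) = 7688365202/15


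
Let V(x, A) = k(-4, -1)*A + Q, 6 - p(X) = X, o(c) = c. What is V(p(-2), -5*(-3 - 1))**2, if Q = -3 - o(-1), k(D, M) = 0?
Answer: 4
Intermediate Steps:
p(X) = 6 - X
Q = -2 (Q = -3 - 1*(-1) = -3 + 1 = -2)
V(x, A) = -2 (V(x, A) = 0*A - 2 = 0 - 2 = -2)
V(p(-2), -5*(-3 - 1))**2 = (-2)**2 = 4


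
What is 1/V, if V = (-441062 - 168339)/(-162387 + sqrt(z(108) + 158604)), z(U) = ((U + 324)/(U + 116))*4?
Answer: 162387/609401 - sqrt(7771974)/4265807 ≈ 0.26582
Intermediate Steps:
z(U) = 4*(324 + U)/(116 + U) (z(U) = ((324 + U)/(116 + U))*4 = 4*(324 + U)/(116 + U))
V = -609401/(-162387 + sqrt(7771974)/7) (V = (-441062 - 168339)/(-162387 + sqrt(4*(324 + 108)/(116 + 108) + 158604)) = -609401/(-162387 + sqrt(4*432/224 + 158604)) = -609401/(-162387 + sqrt(4*(1/224)*432 + 158604)) = -609401/(-162387 + sqrt(54/7 + 158604)) = -609401/(-162387 + sqrt(1110282/7)) = -609401/(-162387 + sqrt(7771974)/7) ≈ 3.7620)
1/V = 1/(230903867103/61528551367 + 609401*sqrt(7771974)/184585654101)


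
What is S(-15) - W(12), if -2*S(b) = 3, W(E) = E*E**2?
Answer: -3459/2 ≈ -1729.5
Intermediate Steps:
W(E) = E**3
S(b) = -3/2 (S(b) = -1/2*3 = -3/2)
S(-15) - W(12) = -3/2 - 1*12**3 = -3/2 - 1*1728 = -3/2 - 1728 = -3459/2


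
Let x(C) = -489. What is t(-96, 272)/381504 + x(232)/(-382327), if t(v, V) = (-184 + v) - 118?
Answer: 17194655/72929639904 ≈ 0.00023577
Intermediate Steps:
t(v, V) = -302 + v
t(-96, 272)/381504 + x(232)/(-382327) = (-302 - 96)/381504 - 489/(-382327) = -398*1/381504 - 489*(-1/382327) = -199/190752 + 489/382327 = 17194655/72929639904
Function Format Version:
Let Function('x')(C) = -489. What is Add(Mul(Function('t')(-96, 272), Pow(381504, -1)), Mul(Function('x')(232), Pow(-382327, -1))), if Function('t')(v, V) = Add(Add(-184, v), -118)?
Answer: Rational(17194655, 72929639904) ≈ 0.00023577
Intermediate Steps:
Function('t')(v, V) = Add(-302, v)
Add(Mul(Function('t')(-96, 272), Pow(381504, -1)), Mul(Function('x')(232), Pow(-382327, -1))) = Add(Mul(Add(-302, -96), Pow(381504, -1)), Mul(-489, Pow(-382327, -1))) = Add(Mul(-398, Rational(1, 381504)), Mul(-489, Rational(-1, 382327))) = Add(Rational(-199, 190752), Rational(489, 382327)) = Rational(17194655, 72929639904)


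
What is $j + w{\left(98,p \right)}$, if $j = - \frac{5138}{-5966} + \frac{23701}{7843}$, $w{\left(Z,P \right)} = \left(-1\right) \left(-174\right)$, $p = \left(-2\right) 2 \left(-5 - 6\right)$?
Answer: $\frac{4161695156}{23395669} \approx 177.88$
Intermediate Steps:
$p = 44$ ($p = - 4 \left(-5 - 6\right) = \left(-4\right) \left(-11\right) = 44$)
$w{\left(Z,P \right)} = 174$
$j = \frac{90848750}{23395669}$ ($j = \left(-5138\right) \left(- \frac{1}{5966}\right) + 23701 \cdot \frac{1}{7843} = \frac{2569}{2983} + \frac{23701}{7843} = \frac{90848750}{23395669} \approx 3.8831$)
$j + w{\left(98,p \right)} = \frac{90848750}{23395669} + 174 = \frac{4161695156}{23395669}$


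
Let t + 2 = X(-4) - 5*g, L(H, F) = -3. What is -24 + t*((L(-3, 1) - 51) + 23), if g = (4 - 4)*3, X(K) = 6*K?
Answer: 782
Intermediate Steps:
g = 0 (g = 0*3 = 0)
t = -26 (t = -2 + (6*(-4) - 5*0) = -2 + (-24 + 0) = -2 - 24 = -26)
-24 + t*((L(-3, 1) - 51) + 23) = -24 - 26*((-3 - 51) + 23) = -24 - 26*(-54 + 23) = -24 - 26*(-31) = -24 + 806 = 782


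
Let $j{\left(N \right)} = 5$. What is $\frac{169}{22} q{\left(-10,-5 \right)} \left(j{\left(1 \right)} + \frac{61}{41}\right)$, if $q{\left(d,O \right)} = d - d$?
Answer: $0$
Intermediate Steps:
$q{\left(d,O \right)} = 0$
$\frac{169}{22} q{\left(-10,-5 \right)} \left(j{\left(1 \right)} + \frac{61}{41}\right) = \frac{169}{22} \cdot 0 \left(5 + \frac{61}{41}\right) = 0 \cdot \frac{266}{41} = 0$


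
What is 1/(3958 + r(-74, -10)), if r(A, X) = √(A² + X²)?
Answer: 1979/7830094 - √1394/7830094 ≈ 0.00024797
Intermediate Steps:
1/(3958 + r(-74, -10)) = 1/(3958 + √((-74)² + (-10)²)) = 1/(3958 + √(5476 + 100)) = 1/(3958 + √5576) = 1/(3958 + 2*√1394)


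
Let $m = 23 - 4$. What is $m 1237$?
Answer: $23503$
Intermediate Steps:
$m = 19$
$m 1237 = 19 \cdot 1237 = 23503$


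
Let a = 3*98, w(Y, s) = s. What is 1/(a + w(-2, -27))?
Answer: 1/267 ≈ 0.0037453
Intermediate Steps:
a = 294
1/(a + w(-2, -27)) = 1/(294 - 27) = 1/267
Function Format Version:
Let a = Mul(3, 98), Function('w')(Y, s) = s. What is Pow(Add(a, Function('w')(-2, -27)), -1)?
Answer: Rational(1, 267) ≈ 0.0037453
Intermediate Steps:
a = 294
Pow(Add(a, Function('w')(-2, -27)), -1) = Pow(Add(294, -27), -1) = Pow(267, -1) = Rational(1, 267)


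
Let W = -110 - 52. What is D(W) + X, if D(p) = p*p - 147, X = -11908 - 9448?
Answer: 4741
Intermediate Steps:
W = -162
X = -21356
D(p) = -147 + p**2 (D(p) = p**2 - 147 = -147 + p**2)
D(W) + X = (-147 + (-162)**2) - 21356 = (-147 + 26244) - 21356 = 26097 - 21356 = 4741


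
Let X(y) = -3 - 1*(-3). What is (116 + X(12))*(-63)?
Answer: -7308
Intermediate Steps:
X(y) = 0 (X(y) = -3 + 3 = 0)
(116 + X(12))*(-63) = (116 + 0)*(-63) = 116*(-63) = -7308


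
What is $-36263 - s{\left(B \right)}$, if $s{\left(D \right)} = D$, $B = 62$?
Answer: $-36325$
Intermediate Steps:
$-36263 - s{\left(B \right)} = -36263 - 62 = -36325$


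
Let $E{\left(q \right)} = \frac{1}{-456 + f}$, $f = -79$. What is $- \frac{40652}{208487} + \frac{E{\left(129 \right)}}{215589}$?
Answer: $- \frac{4688806563467}{24046914556005} \approx -0.19499$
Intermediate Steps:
$E{\left(q \right)} = - \frac{1}{535}$ ($E{\left(q \right)} = \frac{1}{-456 - 79} = \frac{1}{-535} = - \frac{1}{535}$)
$- \frac{40652}{208487} + \frac{E{\left(129 \right)}}{215589} = - \frac{40652}{208487} - \frac{1}{535 \cdot 215589} = \left(-40652\right) \frac{1}{208487} - \frac{1}{115340115} = - \frac{40652}{208487} - \frac{1}{115340115} = - \frac{4688806563467}{24046914556005}$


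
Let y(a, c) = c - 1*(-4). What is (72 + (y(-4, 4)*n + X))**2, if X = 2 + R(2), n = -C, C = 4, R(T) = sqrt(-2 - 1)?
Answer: (42 + I*sqrt(3))**2 ≈ 1761.0 + 145.49*I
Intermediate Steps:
R(T) = I*sqrt(3) (R(T) = sqrt(-3) = I*sqrt(3))
y(a, c) = 4 + c (y(a, c) = c + 4 = 4 + c)
n = -4 (n = -1*4 = -4)
X = 2 + I*sqrt(3) ≈ 2.0 + 1.732*I
(72 + (y(-4, 4)*n + X))**2 = (72 + ((4 + 4)*(-4) + (2 + I*sqrt(3))))**2 = (72 + (8*(-4) + (2 + I*sqrt(3))))**2 = (72 + (-32 + (2 + I*sqrt(3))))**2 = (72 + (-30 + I*sqrt(3)))**2 = (42 + I*sqrt(3))**2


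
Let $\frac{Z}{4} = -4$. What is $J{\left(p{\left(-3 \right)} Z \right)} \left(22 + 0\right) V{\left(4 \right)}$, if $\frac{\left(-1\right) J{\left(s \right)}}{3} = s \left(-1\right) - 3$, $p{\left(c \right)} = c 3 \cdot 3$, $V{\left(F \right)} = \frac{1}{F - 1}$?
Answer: $9570$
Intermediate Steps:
$Z = -16$ ($Z = 4 \left(-4\right) = -16$)
$V{\left(F \right)} = \frac{1}{-1 + F}$
$p{\left(c \right)} = 9 c$ ($p{\left(c \right)} = 3 c 3 = 9 c$)
$J{\left(s \right)} = 9 + 3 s$ ($J{\left(s \right)} = - 3 \left(s \left(-1\right) - 3\right) = - 3 \left(- s - 3\right) = - 3 \left(-3 - s\right) = 9 + 3 s$)
$J{\left(p{\left(-3 \right)} Z \right)} \left(22 + 0\right) V{\left(4 \right)} = \frac{\left(9 + 3 \cdot 9 \left(-3\right) \left(-16\right)\right) \left(22 + 0\right)}{-1 + 4} = \frac{\left(9 + 3 \left(\left(-27\right) \left(-16\right)\right)\right) 22}{3} = \left(9 + 3 \cdot 432\right) 22 \cdot \frac{1}{3} = \left(9 + 1296\right) 22 \cdot \frac{1}{3} = 1305 \cdot 22 \cdot \frac{1}{3} = 28710 \cdot \frac{1}{3} = 9570$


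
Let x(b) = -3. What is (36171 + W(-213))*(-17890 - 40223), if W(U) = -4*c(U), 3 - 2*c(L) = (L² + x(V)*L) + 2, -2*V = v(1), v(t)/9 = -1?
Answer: -7449214905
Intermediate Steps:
v(t) = -9 (v(t) = 9*(-1) = -9)
V = 9/2 (V = -½*(-9) = 9/2 ≈ 4.5000)
c(L) = ½ - L²/2 + 3*L/2 (c(L) = 3/2 - ((L² - 3*L) + 2)/2 = 3/2 - (2 + L² - 3*L)/2 = 3/2 + (-1 - L²/2 + 3*L/2) = ½ - L²/2 + 3*L/2)
W(U) = -2 - 6*U + 2*U² (W(U) = -4*(½ - U²/2 + 3*U/2) = -2 - 6*U + 2*U²)
(36171 + W(-213))*(-17890 - 40223) = (36171 + (-2 - 6*(-213) + 2*(-213)²))*(-17890 - 40223) = (36171 + (-2 + 1278 + 2*45369))*(-58113) = (36171 + (-2 + 1278 + 90738))*(-58113) = (36171 + 92014)*(-58113) = 128185*(-58113) = -7449214905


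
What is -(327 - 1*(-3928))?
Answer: -4255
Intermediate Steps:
-(327 - 1*(-3928)) = -(327 + 3928) = -1*4255 = -4255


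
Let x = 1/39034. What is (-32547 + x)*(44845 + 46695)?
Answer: -58148020354690/19517 ≈ -2.9794e+9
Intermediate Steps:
x = 1/39034 ≈ 2.5619e-5
(-32547 + x)*(44845 + 46695) = (-32547 + 1/39034)*(44845 + 46695) = -1270439597/39034*91540 = -58148020354690/19517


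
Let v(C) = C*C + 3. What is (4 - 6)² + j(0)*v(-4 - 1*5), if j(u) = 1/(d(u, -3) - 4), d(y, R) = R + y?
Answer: -8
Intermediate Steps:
j(u) = 1/(-7 + u) (j(u) = 1/((-3 + u) - 4) = 1/(-7 + u))
v(C) = 3 + C² (v(C) = C² + 3 = 3 + C²)
(4 - 6)² + j(0)*v(-4 - 1*5) = (4 - 6)² + (3 + (-4 - 1*5)²)/(-7 + 0) = (-2)² + (3 + (-4 - 5)²)/(-7) = 4 - (3 + (-9)²)/7 = 4 - (3 + 81)/7 = 4 - ⅐*84 = 4 - 12 = -8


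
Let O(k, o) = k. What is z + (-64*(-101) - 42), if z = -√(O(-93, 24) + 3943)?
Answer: 6422 - 5*√154 ≈ 6360.0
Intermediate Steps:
z = -5*√154 (z = -√(-93 + 3943) = -√3850 = -5*√154 ≈ -62.048)
z + (-64*(-101) - 42) = -5*√154 + (-64*(-101) - 42) = -5*√154 + (6464 - 42) = -5*√154 + 6422 = 6422 - 5*√154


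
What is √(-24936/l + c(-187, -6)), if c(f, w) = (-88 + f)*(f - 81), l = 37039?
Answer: 2*√25276796673299/37039 ≈ 271.48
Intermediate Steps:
c(f, w) = (-88 + f)*(-81 + f)
√(-24936/l + c(-187, -6)) = √(-24936/37039 + (7128 + (-187)² - 169*(-187))) = √(-24936*1/37039 + (7128 + 34969 + 31603)) = √(-24936/37039 + 73700) = √(2729749364/37039) = 2*√25276796673299/37039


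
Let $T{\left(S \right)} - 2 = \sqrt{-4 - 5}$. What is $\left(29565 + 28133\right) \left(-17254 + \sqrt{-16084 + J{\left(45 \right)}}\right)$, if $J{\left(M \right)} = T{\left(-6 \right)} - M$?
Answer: $-995521292 + 57698 \sqrt{-16127 + 3 i} \approx -9.9552 \cdot 10^{8} + 7.3272 \cdot 10^{6} i$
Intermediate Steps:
$T{\left(S \right)} = 2 + 3 i$ ($T{\left(S \right)} = 2 + \sqrt{-4 - 5} = 2 + \sqrt{-9} = 2 + 3 i$)
$J{\left(M \right)} = 2 - M + 3 i$ ($J{\left(M \right)} = \left(2 + 3 i\right) - M = 2 - M + 3 i$)
$\left(29565 + 28133\right) \left(-17254 + \sqrt{-16084 + J{\left(45 \right)}}\right) = \left(29565 + 28133\right) \left(-17254 + \sqrt{-16084 + \left(2 - 45 + 3 i\right)}\right) = 57698 \left(-17254 + \sqrt{-16084 + \left(2 - 45 + 3 i\right)}\right) = 57698 \left(-17254 + \sqrt{-16084 - \left(43 - 3 i\right)}\right) = 57698 \left(-17254 + \sqrt{-16127 + 3 i}\right) = -995521292 + 57698 \sqrt{-16127 + 3 i}$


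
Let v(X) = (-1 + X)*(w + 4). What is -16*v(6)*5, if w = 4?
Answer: -3200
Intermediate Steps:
v(X) = -8 + 8*X (v(X) = (-1 + X)*(4 + 4) = (-1 + X)*8 = -8 + 8*X)
-16*v(6)*5 = -16*(-8 + 8*6)*5 = -16*(-8 + 48)*5 = -640*5 = -16*200 = -3200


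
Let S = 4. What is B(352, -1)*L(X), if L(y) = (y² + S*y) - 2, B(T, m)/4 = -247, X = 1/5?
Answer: 28652/25 ≈ 1146.1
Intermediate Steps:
X = ⅕ ≈ 0.20000
B(T, m) = -988 (B(T, m) = 4*(-247) = -988)
L(y) = -2 + y² + 4*y (L(y) = (y² + 4*y) - 2 = -2 + y² + 4*y)
B(352, -1)*L(X) = -988*(-2 + (⅕)² + 4*(⅕)) = -988*(-2 + 1/25 + ⅘) = -988*(-29/25) = 28652/25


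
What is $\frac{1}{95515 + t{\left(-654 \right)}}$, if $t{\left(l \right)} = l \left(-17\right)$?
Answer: $\frac{1}{106633} \approx 9.378 \cdot 10^{-6}$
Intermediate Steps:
$t{\left(l \right)} = - 17 l$
$\frac{1}{95515 + t{\left(-654 \right)}} = \frac{1}{95515 - -11118} = \frac{1}{95515 + 11118} = \frac{1}{106633}$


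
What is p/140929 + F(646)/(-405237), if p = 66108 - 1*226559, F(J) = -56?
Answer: -9287541409/8158520739 ≈ -1.1384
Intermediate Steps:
p = -160451 (p = 66108 - 226559 = -160451)
p/140929 + F(646)/(-405237) = -160451/140929 - 56/(-405237) = -160451*1/140929 - 56*(-1/405237) = -160451/140929 + 8/57891 = -9287541409/8158520739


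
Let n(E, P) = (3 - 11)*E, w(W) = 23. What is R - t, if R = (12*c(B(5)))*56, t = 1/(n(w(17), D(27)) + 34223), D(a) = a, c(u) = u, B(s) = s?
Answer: 114371039/34039 ≈ 3360.0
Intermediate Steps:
n(E, P) = -8*E
t = 1/34039 (t = 1/(-8*23 + 34223) = 1/(-184 + 34223) = 1/34039 ≈ 2.9378e-5)
R = 3360 (R = (12*5)*56 = 60*56 = 3360)
R - t = 3360 - 1*1/34039 = 3360 - 1/34039 = 114371039/34039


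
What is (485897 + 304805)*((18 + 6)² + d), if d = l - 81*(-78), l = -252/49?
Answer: 38129231844/7 ≈ 5.4470e+9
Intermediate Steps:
l = -36/7 (l = -252*1/49 = -36/7 ≈ -5.1429)
d = 44190/7 (d = -36/7 - 81*(-78) = -36/7 + 6318 = 44190/7 ≈ 6312.9)
(485897 + 304805)*((18 + 6)² + d) = (485897 + 304805)*((18 + 6)² + 44190/7) = 790702*(24² + 44190/7) = 790702*(576 + 44190/7) = 790702*(48222/7) = 38129231844/7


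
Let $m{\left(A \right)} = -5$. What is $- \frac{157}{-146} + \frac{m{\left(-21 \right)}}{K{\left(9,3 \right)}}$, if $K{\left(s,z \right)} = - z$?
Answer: $\frac{1201}{438} \approx 2.742$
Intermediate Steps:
$- \frac{157}{-146} + \frac{m{\left(-21 \right)}}{K{\left(9,3 \right)}} = - \frac{157}{-146} - \frac{5}{\left(-1\right) 3} = \left(-157\right) \left(- \frac{1}{146}\right) - \frac{5}{-3} = \frac{157}{146} - - \frac{5}{3} = \frac{157}{146} + \frac{5}{3} = \frac{1201}{438}$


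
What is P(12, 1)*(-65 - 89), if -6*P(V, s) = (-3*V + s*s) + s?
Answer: -2618/3 ≈ -872.67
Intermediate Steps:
P(V, s) = V/2 - s/6 - s²/6 (P(V, s) = -((-3*V + s*s) + s)/6 = -((-3*V + s²) + s)/6 = -((s² - 3*V) + s)/6 = -(s + s² - 3*V)/6 = V/2 - s/6 - s²/6)
P(12, 1)*(-65 - 89) = ((½)*12 - ⅙*1 - ⅙*1²)*(-65 - 89) = (6 - ⅙ - ⅙*1)*(-154) = (6 - ⅙ - ⅙)*(-154) = (17/3)*(-154) = -2618/3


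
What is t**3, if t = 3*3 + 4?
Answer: 2197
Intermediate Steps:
t = 13 (t = 9 + 4 = 13)
t**3 = 13**3 = 2197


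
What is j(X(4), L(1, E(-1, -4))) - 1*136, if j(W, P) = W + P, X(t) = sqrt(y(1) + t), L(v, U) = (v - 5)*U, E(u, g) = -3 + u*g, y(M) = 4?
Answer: -140 + 2*sqrt(2) ≈ -137.17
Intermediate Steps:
E(u, g) = -3 + g*u
L(v, U) = U*(-5 + v) (L(v, U) = (-5 + v)*U = U*(-5 + v))
X(t) = sqrt(4 + t)
j(W, P) = P + W
j(X(4), L(1, E(-1, -4))) - 1*136 = ((-3 - 4*(-1))*(-5 + 1) + sqrt(4 + 4)) - 1*136 = ((-3 + 4)*(-4) + sqrt(8)) - 136 = (1*(-4) + 2*sqrt(2)) - 136 = (-4 + 2*sqrt(2)) - 136 = -140 + 2*sqrt(2)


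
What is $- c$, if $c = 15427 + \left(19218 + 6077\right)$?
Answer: $-40722$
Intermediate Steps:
$c = 40722$ ($c = 15427 + 25295 = 40722$)
$- c = \left(-1\right) 40722 = -40722$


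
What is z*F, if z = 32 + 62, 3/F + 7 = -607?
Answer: -141/307 ≈ -0.45928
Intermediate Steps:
F = -3/614 (F = 3/(-7 - 607) = 3/(-614) = 3*(-1/614) = -3/614 ≈ -0.0048860)
z = 94
z*F = 94*(-3/614) = -141/307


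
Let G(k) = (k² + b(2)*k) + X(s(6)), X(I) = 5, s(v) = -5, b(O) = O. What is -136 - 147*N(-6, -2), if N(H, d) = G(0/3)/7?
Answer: -241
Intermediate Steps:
G(k) = 5 + k² + 2*k (G(k) = (k² + 2*k) + 5 = 5 + k² + 2*k)
N(H, d) = 5/7 (N(H, d) = (5 + (0/3)² + 2*(0/3))/7 = (5 + (0*(⅓))² + 2*(0*(⅓)))*(⅐) = (5 + 0² + 2*0)*(⅐) = (5 + 0 + 0)*(⅐) = 5*(⅐) = 5/7)
-136 - 147*N(-6, -2) = -136 - 147*5/7 = -136 - 105 = -241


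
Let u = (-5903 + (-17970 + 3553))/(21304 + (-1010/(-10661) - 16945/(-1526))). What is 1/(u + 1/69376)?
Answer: -3436790691096832/3276278637660153 ≈ -1.0490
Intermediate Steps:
u = -47225671360/49538611207 (u = (-5903 - 14417)/(21304 + (-1010*(-1/10661) - 16945*(-1/1526))) = -20320/(21304 + (1010/10661 + 16945/1526)) = -20320/(21304 + 26027415/2324098) = -20320/49538611207/2324098 = -20320*2324098/49538611207 = -47225671360/49538611207 ≈ -0.95331)
1/(u + 1/69376) = 1/(-47225671360/49538611207 + 1/69376) = 1/(-3276278637660153/3436790691096832) = -3436790691096832/3276278637660153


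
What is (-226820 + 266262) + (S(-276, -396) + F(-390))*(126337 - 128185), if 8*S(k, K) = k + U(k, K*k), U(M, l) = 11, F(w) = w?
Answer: 821377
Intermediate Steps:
S(k, K) = 11/8 + k/8 (S(k, K) = (k + 11)/8 = (11 + k)/8 = 11/8 + k/8)
(-226820 + 266262) + (S(-276, -396) + F(-390))*(126337 - 128185) = (-226820 + 266262) + ((11/8 + (⅛)*(-276)) - 390)*(126337 - 128185) = 39442 + ((11/8 - 69/2) - 390)*(-1848) = 39442 + (-265/8 - 390)*(-1848) = 39442 - 3385/8*(-1848) = 39442 + 781935 = 821377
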